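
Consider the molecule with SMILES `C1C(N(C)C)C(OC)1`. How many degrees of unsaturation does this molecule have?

Atom tally by fragment:
  cyclopropane ring core → C:3 H:6
  (− 2 ring H displaced by substituents)
  + N(CH3)2 → N:1 C:2 H:6
  + OCH3 → C:1 H:3 O:1
Element totals:
  C: 6
  H: 13
  N: 1
  O: 1
Molecular formula: C6H13NO.
DoU = (2C + 2 + N − H − X) / 2 = (2·6 + 2 + 1 − 13 − 0) / 2 = 1.

1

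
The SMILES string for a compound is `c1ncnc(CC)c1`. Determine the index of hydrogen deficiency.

4

Atom tally by fragment:
  pyrimidine ring core → C:4 H:4 N:2
  (− 1 ring H displaced by substituents)
  + C2H5 → C:2 H:5
Element totals:
  C: 6
  H: 8
  N: 2
Molecular formula: C6H8N2.
DoU = (2C + 2 + N − H − X) / 2 = (2·6 + 2 + 2 − 8 − 0) / 2 = 4.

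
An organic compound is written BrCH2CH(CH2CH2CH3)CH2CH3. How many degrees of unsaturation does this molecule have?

Element totals:
  C: 7
  H: 15
  Br: 1
Molecular formula: C7H15Br.
DoU = (2C + 2 + N − H − X) / 2 = (2·7 + 2 + 0 − 15 − 1) / 2 = 0.

0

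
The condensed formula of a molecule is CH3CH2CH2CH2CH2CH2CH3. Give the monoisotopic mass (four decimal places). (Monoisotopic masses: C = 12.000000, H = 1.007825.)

Atom tally by fragment:
  CH3 → C:1 H:3
  CH2 → C:1 H:2
  CH2 → C:1 H:2
  CH2 → C:1 H:2
  CH2 → C:1 H:2
  CH2 → C:1 H:2
  CH3 → C:1 H:3
Element totals:
  C: 7
  H: 16
Molecular formula: C7H16.
  M = 7(12.0) + 16(1.007825)
    = 84.000000 + 16.125200 = 100.125200

100.1252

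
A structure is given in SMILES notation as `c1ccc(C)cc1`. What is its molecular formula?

Atom tally by fragment:
  benzene ring core → C:6 H:6
  (− 1 ring H displaced by substituents)
  + CH3 → C:1 H:3
Element totals:
  C: 7
  H: 8

C7H8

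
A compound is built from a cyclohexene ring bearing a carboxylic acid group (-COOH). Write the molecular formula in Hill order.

C7H10O2

Atom tally by fragment:
  cyclohexene ring core → C:6 H:10
  (− 1 ring H displaced by substituents)
  + COOH → C:1 H:1 O:2
Element totals:
  C: 7
  H: 10
  O: 2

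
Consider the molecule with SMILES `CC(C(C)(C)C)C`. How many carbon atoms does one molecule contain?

7

Atom tally by fragment:
  CH3 → C:1 H:3
  CH(C(CH3)3) → C:5 H:10
  CH3 → C:1 H:3
Element totals:
  C: 7
  H: 16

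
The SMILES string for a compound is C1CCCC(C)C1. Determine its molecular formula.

C7H14

Atom tally by fragment:
  cyclohexane ring core → C:6 H:12
  (− 1 ring H displaced by substituents)
  + CH3 → C:1 H:3
Element totals:
  C: 7
  H: 14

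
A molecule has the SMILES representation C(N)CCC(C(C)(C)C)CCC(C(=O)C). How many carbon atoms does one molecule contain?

13

Atom tally by fragment:
  H2NCH2 → C:1 H:4 N:1
  CH2 → C:1 H:2
  CH2 → C:1 H:2
  CH(C(CH3)3) → C:5 H:10
  CH2 → C:1 H:2
  CH2 → C:1 H:2
  CH2COCH3 → C:3 H:5 O:1
Element totals:
  C: 13
  H: 27
  N: 1
  O: 1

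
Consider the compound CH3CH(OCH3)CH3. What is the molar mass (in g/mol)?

Atom tally by fragment:
  CH3 → C:1 H:3
  CH(OCH3) → C:2 H:4 O:1
  CH3 → C:1 H:3
Element totals:
  C: 4
  H: 10
  O: 1
Molecular formula: C4H10O.
  M = 4(12.011) + 10(1.008) + 15.999
    = 48.044 + 10.080 + 15.999 = 74.123

74.12 g/mol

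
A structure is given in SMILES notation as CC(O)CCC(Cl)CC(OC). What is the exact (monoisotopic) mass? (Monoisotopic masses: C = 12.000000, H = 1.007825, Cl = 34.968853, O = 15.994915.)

Atom tally by fragment:
  CH3 → C:1 H:3
  CH(OH) → C:1 H:2 O:1
  CH2 → C:1 H:2
  CH2 → C:1 H:2
  CH(Cl) → C:1 H:1 Cl:1
  CH2 → C:1 H:2
  CH2OCH3 → C:2 H:5 O:1
Element totals:
  C: 8
  H: 17
  Cl: 1
  O: 2
Molecular formula: C8H17ClO2.
  M = 8(12.0) + 17(1.007825) + 34.968853 + 2(15.994915)
    = 96.000000 + 17.133025 + 34.968853 + 31.989830 = 180.091708

180.0917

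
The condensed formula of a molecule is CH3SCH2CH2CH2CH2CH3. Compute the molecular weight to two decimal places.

118.24 g/mol

Atom tally by fragment:
  CH3SCH2 → C:2 H:5 S:1
  CH2 → C:1 H:2
  CH2 → C:1 H:2
  CH2 → C:1 H:2
  CH3 → C:1 H:3
Element totals:
  C: 6
  H: 14
  S: 1
Molecular formula: C6H14S.
  M = 6(12.011) + 14(1.008) + 32.06
    = 72.066 + 14.112 + 32.060 = 118.238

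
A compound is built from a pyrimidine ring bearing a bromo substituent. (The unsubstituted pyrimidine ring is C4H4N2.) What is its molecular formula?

C4H3BrN2

Atom tally by fragment:
  pyrimidine ring core → C:4 H:4 N:2
  (− 1 ring H displaced by substituents)
  + Br → Br:1
Element totals:
  C: 4
  H: 3
  Br: 1
  N: 2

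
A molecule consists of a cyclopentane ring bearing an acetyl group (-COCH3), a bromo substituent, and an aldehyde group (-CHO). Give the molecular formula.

Atom tally by fragment:
  cyclopentane ring core → C:5 H:10
  (− 3 ring H displaced by substituents)
  + COCH3 → C:2 H:3 O:1
  + Br → Br:1
  + CHO → C:1 H:1 O:1
Element totals:
  C: 8
  H: 11
  Br: 1
  O: 2

C8H11BrO2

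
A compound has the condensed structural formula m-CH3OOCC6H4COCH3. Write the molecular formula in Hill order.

Element totals:
  C: 10
  H: 10
  O: 3

C10H10O3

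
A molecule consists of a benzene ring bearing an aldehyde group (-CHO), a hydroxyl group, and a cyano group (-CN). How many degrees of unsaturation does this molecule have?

7

Atom tally by fragment:
  benzene ring core → C:6 H:6
  (− 3 ring H displaced by substituents)
  + CHO → C:1 H:1 O:1
  + OH → O:1 H:1
  + CN → C:1 N:1
Element totals:
  C: 8
  H: 5
  N: 1
  O: 2
Molecular formula: C8H5NO2.
DoU = (2C + 2 + N − H − X) / 2 = (2·8 + 2 + 1 − 5 − 0) / 2 = 7.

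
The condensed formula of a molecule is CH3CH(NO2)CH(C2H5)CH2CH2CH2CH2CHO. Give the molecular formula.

Element totals:
  C: 10
  H: 19
  N: 1
  O: 3

C10H19NO3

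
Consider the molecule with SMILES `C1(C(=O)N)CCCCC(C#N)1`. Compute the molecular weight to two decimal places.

Atom tally by fragment:
  cyclohexane ring core → C:6 H:12
  (− 2 ring H displaced by substituents)
  + CONH2 → C:1 H:2 O:1 N:1
  + CN → C:1 N:1
Element totals:
  C: 8
  H: 12
  N: 2
  O: 1
Molecular formula: C8H12N2O.
  M = 8(12.011) + 12(1.008) + 2(14.007) + 15.999
    = 96.088 + 12.096 + 28.014 + 15.999 = 152.197

152.20 g/mol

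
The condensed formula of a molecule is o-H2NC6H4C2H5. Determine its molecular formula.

C8H11N

Atom tally by fragment:
  benzene ring core → C:6 H:6
  (− 2 ring H displaced by substituents)
  + NH2 → N:1 H:2
  + C2H5 → C:2 H:5
Element totals:
  C: 8
  H: 11
  N: 1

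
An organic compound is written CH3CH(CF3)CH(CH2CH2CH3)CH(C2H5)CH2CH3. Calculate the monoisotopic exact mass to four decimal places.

224.1752

Element totals:
  C: 12
  H: 23
  F: 3
Molecular formula: C12H23F3.
  M = 12(12.0) + 23(1.007825) + 3(18.998403)
    = 144.000000 + 23.179975 + 56.995209 = 224.175184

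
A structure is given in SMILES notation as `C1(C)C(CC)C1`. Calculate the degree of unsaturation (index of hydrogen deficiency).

1

Atom tally by fragment:
  cyclopropane ring core → C:3 H:6
  (− 2 ring H displaced by substituents)
  + CH3 → C:1 H:3
  + C2H5 → C:2 H:5
Element totals:
  C: 6
  H: 12
Molecular formula: C6H12.
DoU = (2C + 2 + N − H − X) / 2 = (2·6 + 2 + 0 − 12 − 0) / 2 = 1.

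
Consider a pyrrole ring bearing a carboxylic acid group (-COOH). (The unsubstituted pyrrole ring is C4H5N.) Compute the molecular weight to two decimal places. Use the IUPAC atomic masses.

Atom tally by fragment:
  pyrrole ring core → C:4 H:5 N:1
  (− 1 ring H displaced by substituents)
  + COOH → C:1 H:1 O:2
Element totals:
  C: 5
  H: 5
  N: 1
  O: 2
Molecular formula: C5H5NO2.
  M = 5(12.011) + 5(1.008) + 14.007 + 2(15.999)
    = 60.055 + 5.040 + 14.007 + 31.998 = 111.100

111.10 g/mol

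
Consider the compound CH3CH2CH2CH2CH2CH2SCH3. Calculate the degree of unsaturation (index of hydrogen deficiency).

Atom tally by fragment:
  CH3 → C:1 H:3
  CH2 → C:1 H:2
  CH2 → C:1 H:2
  CH2 → C:1 H:2
  CH2 → C:1 H:2
  CH2SCH3 → C:2 H:5 S:1
Element totals:
  C: 7
  H: 16
  S: 1
Molecular formula: C7H16S.
DoU = (2C + 2 + N − H − X) / 2 = (2·7 + 2 + 0 − 16 − 0) / 2 = 0.

0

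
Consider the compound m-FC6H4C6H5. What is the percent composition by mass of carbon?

83.70%

Element totals:
  C: 12
  H: 9
  F: 1
Molecular formula: C12H9F.
Molar mass = 172.202 g/mol.
Mass from C: 12 × 12.011 = 144.132 g/mol.
%C = 144.132 / 172.202 × 100 = 83.70%.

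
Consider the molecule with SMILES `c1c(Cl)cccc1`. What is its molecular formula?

C6H5Cl

Atom tally by fragment:
  benzene ring core → C:6 H:6
  (− 1 ring H displaced by substituents)
  + Cl → Cl:1
Element totals:
  C: 6
  H: 5
  Cl: 1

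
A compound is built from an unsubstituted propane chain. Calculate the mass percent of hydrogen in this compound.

Atom tally by fragment:
  CH3 → C:1 H:3
  CH2 → C:1 H:2
  CH3 → C:1 H:3
Element totals:
  C: 3
  H: 8
Molecular formula: C3H8.
Molar mass = 44.097 g/mol.
Mass from H: 8 × 1.008 = 8.064 g/mol.
%H = 8.064 / 44.097 × 100 = 18.29%.

18.29%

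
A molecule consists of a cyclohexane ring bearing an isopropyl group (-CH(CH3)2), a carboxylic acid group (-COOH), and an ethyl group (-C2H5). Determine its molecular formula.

Atom tally by fragment:
  cyclohexane ring core → C:6 H:12
  (− 3 ring H displaced by substituents)
  + CH(CH3)2 → C:3 H:7
  + COOH → C:1 H:1 O:2
  + C2H5 → C:2 H:5
Element totals:
  C: 12
  H: 22
  O: 2

C12H22O2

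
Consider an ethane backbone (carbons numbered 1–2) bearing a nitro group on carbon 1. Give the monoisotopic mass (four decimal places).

Atom tally by fragment:
  O2NCH2 → C:1 H:2 N:1 O:2
  CH3 → C:1 H:3
Element totals:
  C: 2
  H: 5
  N: 1
  O: 2
Molecular formula: C2H5NO2.
  M = 2(12.0) + 5(1.007825) + 14.003074 + 2(15.994915)
    = 24.000000 + 5.039125 + 14.003074 + 31.989830 = 75.032029

75.0320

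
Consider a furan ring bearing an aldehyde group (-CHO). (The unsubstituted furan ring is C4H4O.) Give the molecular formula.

Atom tally by fragment:
  furan ring core → C:4 H:4 O:1
  (− 1 ring H displaced by substituents)
  + CHO → C:1 H:1 O:1
Element totals:
  C: 5
  H: 4
  O: 2

C5H4O2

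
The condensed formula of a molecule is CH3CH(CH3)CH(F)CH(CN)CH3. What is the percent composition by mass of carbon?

Element totals:
  C: 7
  H: 12
  F: 1
  N: 1
Molecular formula: C7H12FN.
Molar mass = 129.178 g/mol.
Mass from C: 7 × 12.011 = 84.077 g/mol.
%C = 84.077 / 129.178 × 100 = 65.09%.

65.09%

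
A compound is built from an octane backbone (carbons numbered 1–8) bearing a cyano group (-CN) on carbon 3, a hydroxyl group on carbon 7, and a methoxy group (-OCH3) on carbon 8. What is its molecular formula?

C10H19NO2

Atom tally by fragment:
  CH3 → C:1 H:3
  CH2 → C:1 H:2
  CH(CN) → C:2 H:1 N:1
  CH2 → C:1 H:2
  CH2 → C:1 H:2
  CH2 → C:1 H:2
  CH(OH) → C:1 H:2 O:1
  CH2OCH3 → C:2 H:5 O:1
Element totals:
  C: 10
  H: 19
  N: 1
  O: 2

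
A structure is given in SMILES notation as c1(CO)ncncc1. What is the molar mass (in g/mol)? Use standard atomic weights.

110.12 g/mol

Atom tally by fragment:
  pyrimidine ring core → C:4 H:4 N:2
  (− 1 ring H displaced by substituents)
  + CH2OH → C:1 H:3 O:1
Element totals:
  C: 5
  H: 6
  N: 2
  O: 1
Molecular formula: C5H6N2O.
  M = 5(12.011) + 6(1.008) + 2(14.007) + 15.999
    = 60.055 + 6.048 + 28.014 + 15.999 = 110.116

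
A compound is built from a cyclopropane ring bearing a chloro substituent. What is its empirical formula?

Atom tally by fragment:
  cyclopropane ring core → C:3 H:6
  (− 1 ring H displaced by substituents)
  + Cl → Cl:1
Element totals:
  C: 3
  H: 5
  Cl: 1
Molecular formula: C3H5Cl.
gcd of subscripts (3, 1, 5) = 1, so the empirical formula equals the molecular formula.

C3H5Cl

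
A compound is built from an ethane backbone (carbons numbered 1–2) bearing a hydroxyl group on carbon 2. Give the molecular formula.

Atom tally by fragment:
  CH3 → C:1 H:3
  CH2OH → C:1 H:3 O:1
Element totals:
  C: 2
  H: 6
  O: 1

C2H6O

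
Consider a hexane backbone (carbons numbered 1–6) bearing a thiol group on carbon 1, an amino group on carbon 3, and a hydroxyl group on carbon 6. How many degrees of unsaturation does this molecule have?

Atom tally by fragment:
  HSCH2 → C:1 H:3 S:1
  CH2 → C:1 H:2
  CH(NH2) → C:1 H:3 N:1
  CH2 → C:1 H:2
  CH2 → C:1 H:2
  CH2OH → C:1 H:3 O:1
Element totals:
  C: 6
  H: 15
  N: 1
  O: 1
  S: 1
Molecular formula: C6H15NOS.
DoU = (2C + 2 + N − H − X) / 2 = (2·6 + 2 + 1 − 15 − 0) / 2 = 0.

0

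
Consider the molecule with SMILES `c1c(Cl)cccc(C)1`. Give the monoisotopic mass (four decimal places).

126.0236

Atom tally by fragment:
  benzene ring core → C:6 H:6
  (− 2 ring H displaced by substituents)
  + Cl → Cl:1
  + CH3 → C:1 H:3
Element totals:
  C: 7
  H: 7
  Cl: 1
Molecular formula: C7H7Cl.
  M = 7(12.0) + 7(1.007825) + 34.968853
    = 84.000000 + 7.054775 + 34.968853 = 126.023628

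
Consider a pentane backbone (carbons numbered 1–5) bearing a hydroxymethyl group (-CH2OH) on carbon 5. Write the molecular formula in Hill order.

C6H14O

Atom tally by fragment:
  CH3 → C:1 H:3
  CH2 → C:1 H:2
  CH2 → C:1 H:2
  CH2 → C:1 H:2
  CH2CH2OH → C:2 H:5 O:1
Element totals:
  C: 6
  H: 14
  O: 1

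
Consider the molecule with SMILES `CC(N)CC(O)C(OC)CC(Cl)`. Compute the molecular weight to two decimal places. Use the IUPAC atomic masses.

Atom tally by fragment:
  CH3 → C:1 H:3
  CH(NH2) → C:1 H:3 N:1
  CH2 → C:1 H:2
  CH(OH) → C:1 H:2 O:1
  CH(OCH3) → C:2 H:4 O:1
  CH2 → C:1 H:2
  CH2Cl → C:1 H:2 Cl:1
Element totals:
  C: 8
  H: 18
  Cl: 1
  N: 1
  O: 2
Molecular formula: C8H18ClNO2.
  M = 8(12.011) + 18(1.008) + 35.45 + 14.007 + 2(15.999)
    = 96.088 + 18.144 + 35.450 + 14.007 + 31.998 = 195.687

195.69 g/mol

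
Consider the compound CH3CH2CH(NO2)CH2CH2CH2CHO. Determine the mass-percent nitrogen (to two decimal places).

Element totals:
  C: 7
  H: 13
  N: 1
  O: 3
Molecular formula: C7H13NO3.
Molar mass = 159.185 g/mol.
Mass from N: 1 × 14.007 = 14.007 g/mol.
%N = 14.007 / 159.185 × 100 = 8.80%.

8.80%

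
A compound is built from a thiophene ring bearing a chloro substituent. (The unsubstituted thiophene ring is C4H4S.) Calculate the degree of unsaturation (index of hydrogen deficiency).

3

Atom tally by fragment:
  thiophene ring core → C:4 H:4 S:1
  (− 1 ring H displaced by substituents)
  + Cl → Cl:1
Element totals:
  C: 4
  H: 3
  Cl: 1
  S: 1
Molecular formula: C4H3ClS.
DoU = (2C + 2 + N − H − X) / 2 = (2·4 + 2 + 0 − 3 − 1) / 2 = 3.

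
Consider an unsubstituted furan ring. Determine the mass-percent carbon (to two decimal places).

70.58%

Atom tally by fragment:
  furan ring core → C:4 H:4 O:1
Element totals:
  C: 4
  H: 4
  O: 1
Molecular formula: C4H4O.
Molar mass = 68.075 g/mol.
Mass from C: 4 × 12.011 = 48.044 g/mol.
%C = 48.044 / 68.075 × 100 = 70.58%.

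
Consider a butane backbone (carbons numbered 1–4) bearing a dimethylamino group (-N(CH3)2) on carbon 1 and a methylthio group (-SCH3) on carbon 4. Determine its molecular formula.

C7H17NS

Atom tally by fragment:
  (CH3)2NCH2 → C:3 H:8 N:1
  CH2 → C:1 H:2
  CH2 → C:1 H:2
  CH2SCH3 → C:2 H:5 S:1
Element totals:
  C: 7
  H: 17
  N: 1
  S: 1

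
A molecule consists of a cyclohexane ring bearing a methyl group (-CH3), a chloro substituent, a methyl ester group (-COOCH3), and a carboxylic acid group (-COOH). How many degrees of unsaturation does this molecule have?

3

Atom tally by fragment:
  cyclohexane ring core → C:6 H:12
  (− 4 ring H displaced by substituents)
  + CH3 → C:1 H:3
  + Cl → Cl:1
  + COOCH3 → C:2 H:3 O:2
  + COOH → C:1 H:1 O:2
Element totals:
  C: 10
  H: 15
  Cl: 1
  O: 4
Molecular formula: C10H15ClO4.
DoU = (2C + 2 + N − H − X) / 2 = (2·10 + 2 + 0 − 15 − 1) / 2 = 3.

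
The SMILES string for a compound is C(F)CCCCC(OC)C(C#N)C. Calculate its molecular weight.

187.26 g/mol

Atom tally by fragment:
  FCH2 → C:1 H:2 F:1
  CH2 → C:1 H:2
  CH2 → C:1 H:2
  CH2 → C:1 H:2
  CH2 → C:1 H:2
  CH(OCH3) → C:2 H:4 O:1
  CH(CN) → C:2 H:1 N:1
  CH3 → C:1 H:3
Element totals:
  C: 10
  H: 18
  F: 1
  N: 1
  O: 1
Molecular formula: C10H18FNO.
  M = 10(12.011) + 18(1.008) + 18.998 + 14.007 + 15.999
    = 120.110 + 18.144 + 18.998 + 14.007 + 15.999 = 187.258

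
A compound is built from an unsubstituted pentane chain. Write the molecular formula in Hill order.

Atom tally by fragment:
  CH3 → C:1 H:3
  CH2 → C:1 H:2
  CH2 → C:1 H:2
  CH2 → C:1 H:2
  CH3 → C:1 H:3
Element totals:
  C: 5
  H: 12

C5H12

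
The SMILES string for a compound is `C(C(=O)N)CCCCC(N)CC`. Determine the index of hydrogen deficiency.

Atom tally by fragment:
  H2NOCCH2 → C:2 H:4 O:1 N:1
  CH2 → C:1 H:2
  CH2 → C:1 H:2
  CH2 → C:1 H:2
  CH2 → C:1 H:2
  CH(NH2) → C:1 H:3 N:1
  CH2 → C:1 H:2
  CH3 → C:1 H:3
Element totals:
  C: 9
  H: 20
  N: 2
  O: 1
Molecular formula: C9H20N2O.
DoU = (2C + 2 + N − H − X) / 2 = (2·9 + 2 + 2 − 20 − 0) / 2 = 1.

1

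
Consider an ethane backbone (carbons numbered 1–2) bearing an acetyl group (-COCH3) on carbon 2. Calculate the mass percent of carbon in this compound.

Atom tally by fragment:
  CH3 → C:1 H:3
  CH2COCH3 → C:3 H:5 O:1
Element totals:
  C: 4
  H: 8
  O: 1
Molecular formula: C4H8O.
Molar mass = 72.107 g/mol.
Mass from C: 4 × 12.011 = 48.044 g/mol.
%C = 48.044 / 72.107 × 100 = 66.63%.

66.63%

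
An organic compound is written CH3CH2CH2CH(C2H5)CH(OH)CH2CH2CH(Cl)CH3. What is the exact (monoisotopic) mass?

Atom tally by fragment:
  CH3 → C:1 H:3
  CH2 → C:1 H:2
  CH2 → C:1 H:2
  CH(C2H5) → C:3 H:6
  CH(OH) → C:1 H:2 O:1
  CH2 → C:1 H:2
  CH2 → C:1 H:2
  CH(Cl) → C:1 H:1 Cl:1
  CH3 → C:1 H:3
Element totals:
  C: 11
  H: 23
  Cl: 1
  O: 1
Molecular formula: C11H23ClO.
  M = 11(12.0) + 23(1.007825) + 34.968853 + 15.994915
    = 132.000000 + 23.179975 + 34.968853 + 15.994915 = 206.143743

206.1437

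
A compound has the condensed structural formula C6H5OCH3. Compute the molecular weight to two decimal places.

108.14 g/mol

Atom tally by fragment:
  benzene ring core → C:6 H:6
  (− 1 ring H displaced by substituents)
  + OCH3 → C:1 H:3 O:1
Element totals:
  C: 7
  H: 8
  O: 1
Molecular formula: C7H8O.
  M = 7(12.011) + 8(1.008) + 15.999
    = 84.077 + 8.064 + 15.999 = 108.140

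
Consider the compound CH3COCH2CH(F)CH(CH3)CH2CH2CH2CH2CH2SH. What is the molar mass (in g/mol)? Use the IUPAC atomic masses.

Element totals:
  C: 11
  H: 21
  F: 1
  O: 1
  S: 1
Molecular formula: C11H21FOS.
  M = 11(12.011) + 21(1.008) + 18.998 + 15.999 + 32.06
    = 132.121 + 21.168 + 18.998 + 15.999 + 32.060 = 220.346

220.35 g/mol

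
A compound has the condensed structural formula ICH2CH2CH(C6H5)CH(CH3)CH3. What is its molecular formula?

C12H17I

Atom tally by fragment:
  ICH2 → C:1 H:2 I:1
  CH2 → C:1 H:2
  CH(C6H5) → C:7 H:6
  CH(CH3) → C:2 H:4
  CH3 → C:1 H:3
Element totals:
  C: 12
  H: 17
  I: 1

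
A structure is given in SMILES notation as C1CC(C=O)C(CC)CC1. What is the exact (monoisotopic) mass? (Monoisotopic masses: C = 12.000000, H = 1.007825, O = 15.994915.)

Atom tally by fragment:
  cyclohexane ring core → C:6 H:12
  (− 2 ring H displaced by substituents)
  + CHO → C:1 H:1 O:1
  + C2H5 → C:2 H:5
Element totals:
  C: 9
  H: 16
  O: 1
Molecular formula: C9H16O.
  M = 9(12.0) + 16(1.007825) + 15.994915
    = 108.000000 + 16.125200 + 15.994915 = 140.120115

140.1201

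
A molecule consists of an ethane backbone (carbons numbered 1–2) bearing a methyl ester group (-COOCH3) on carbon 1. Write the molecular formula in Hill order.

C4H8O2

Atom tally by fragment:
  CH3OOCCH2 → C:3 H:5 O:2
  CH3 → C:1 H:3
Element totals:
  C: 4
  H: 8
  O: 2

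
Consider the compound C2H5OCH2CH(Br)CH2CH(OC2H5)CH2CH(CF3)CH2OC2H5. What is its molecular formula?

C14H26BrF3O3

Atom tally by fragment:
  C2H5OCH2 → C:3 H:7 O:1
  CH(Br) → C:1 H:1 Br:1
  CH2 → C:1 H:2
  CH(OC2H5) → C:3 H:6 O:1
  CH2 → C:1 H:2
  CH(CF3) → C:2 H:1 F:3
  CH2OC2H5 → C:3 H:7 O:1
Element totals:
  C: 14
  H: 26
  Br: 1
  F: 3
  O: 3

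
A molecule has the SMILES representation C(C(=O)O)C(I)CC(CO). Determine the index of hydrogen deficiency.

1

Atom tally by fragment:
  HOOCCH2 → C:2 H:3 O:2
  CH(I) → C:1 H:1 I:1
  CH2 → C:1 H:2
  CH2CH2OH → C:2 H:5 O:1
Element totals:
  C: 6
  H: 11
  I: 1
  O: 3
Molecular formula: C6H11IO3.
DoU = (2C + 2 + N − H − X) / 2 = (2·6 + 2 + 0 − 11 − 1) / 2 = 1.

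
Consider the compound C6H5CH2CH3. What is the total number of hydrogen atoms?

Atom tally by fragment:
  C6H5CH2 → C:7 H:7
  CH3 → C:1 H:3
Element totals:
  C: 8
  H: 10

10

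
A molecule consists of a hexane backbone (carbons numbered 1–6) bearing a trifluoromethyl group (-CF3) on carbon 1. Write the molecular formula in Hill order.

Atom tally by fragment:
  F3CCH2 → C:2 H:2 F:3
  CH2 → C:1 H:2
  CH2 → C:1 H:2
  CH2 → C:1 H:2
  CH2 → C:1 H:2
  CH3 → C:1 H:3
Element totals:
  C: 7
  H: 13
  F: 3

C7H13F3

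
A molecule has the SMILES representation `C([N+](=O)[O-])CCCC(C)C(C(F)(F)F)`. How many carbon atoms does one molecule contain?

8

Atom tally by fragment:
  O2NCH2 → C:1 H:2 N:1 O:2
  CH2 → C:1 H:2
  CH2 → C:1 H:2
  CH2 → C:1 H:2
  CH(CH3) → C:2 H:4
  CH2CF3 → C:2 H:2 F:3
Element totals:
  C: 8
  H: 14
  F: 3
  N: 1
  O: 2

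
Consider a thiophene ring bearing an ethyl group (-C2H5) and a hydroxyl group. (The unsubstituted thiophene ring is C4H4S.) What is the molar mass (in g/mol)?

Atom tally by fragment:
  thiophene ring core → C:4 H:4 S:1
  (− 2 ring H displaced by substituents)
  + C2H5 → C:2 H:5
  + OH → O:1 H:1
Element totals:
  C: 6
  H: 8
  O: 1
  S: 1
Molecular formula: C6H8OS.
  M = 6(12.011) + 8(1.008) + 15.999 + 32.06
    = 72.066 + 8.064 + 15.999 + 32.060 = 128.189

128.19 g/mol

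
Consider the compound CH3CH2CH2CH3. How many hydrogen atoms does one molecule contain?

10

Atom tally by fragment:
  CH3 → C:1 H:3
  CH2 → C:1 H:2
  CH2 → C:1 H:2
  CH3 → C:1 H:3
Element totals:
  C: 4
  H: 10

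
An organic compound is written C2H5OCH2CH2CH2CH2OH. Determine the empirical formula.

C3H7O

Element totals:
  C: 6
  H: 14
  O: 2
Molecular formula: C6H14O2.
gcd of subscripts = 2; dividing each by 2:
  C: 6/2 = 3
  H: 14/2 = 7
  O: 2/2 = 1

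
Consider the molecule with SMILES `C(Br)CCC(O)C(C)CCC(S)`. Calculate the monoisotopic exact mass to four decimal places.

254.0340

Atom tally by fragment:
  BrCH2 → C:1 H:2 Br:1
  CH2 → C:1 H:2
  CH2 → C:1 H:2
  CH(OH) → C:1 H:2 O:1
  CH(CH3) → C:2 H:4
  CH2 → C:1 H:2
  CH2 → C:1 H:2
  CH2SH → C:1 H:3 S:1
Element totals:
  C: 9
  H: 19
  Br: 1
  O: 1
  S: 1
Molecular formula: C9H19BrOS.
  M = 9(12.0) + 19(1.007825) + 78.918338 + 15.994915 + 31.972071
    = 108.000000 + 19.148675 + 78.918338 + 15.994915 + 31.972071 = 254.033999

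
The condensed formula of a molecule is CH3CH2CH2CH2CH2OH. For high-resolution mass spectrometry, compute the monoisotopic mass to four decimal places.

88.0888

Atom tally by fragment:
  CH3 → C:1 H:3
  CH2 → C:1 H:2
  CH2 → C:1 H:2
  CH2CH2OH → C:2 H:5 O:1
Element totals:
  C: 5
  H: 12
  O: 1
Molecular formula: C5H12O.
  M = 5(12.0) + 12(1.007825) + 15.994915
    = 60.000000 + 12.093900 + 15.994915 = 88.088815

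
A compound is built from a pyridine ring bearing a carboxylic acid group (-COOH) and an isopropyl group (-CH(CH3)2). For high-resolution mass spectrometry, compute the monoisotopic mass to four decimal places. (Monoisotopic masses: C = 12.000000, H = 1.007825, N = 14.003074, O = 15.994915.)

165.0790

Atom tally by fragment:
  pyridine ring core → C:5 H:5 N:1
  (− 2 ring H displaced by substituents)
  + COOH → C:1 H:1 O:2
  + CH(CH3)2 → C:3 H:7
Element totals:
  C: 9
  H: 11
  N: 1
  O: 2
Molecular formula: C9H11NO2.
  M = 9(12.0) + 11(1.007825) + 14.003074 + 2(15.994915)
    = 108.000000 + 11.086075 + 14.003074 + 31.989830 = 165.078979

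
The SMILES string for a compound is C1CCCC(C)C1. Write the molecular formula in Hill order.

Atom tally by fragment:
  cyclohexane ring core → C:6 H:12
  (− 1 ring H displaced by substituents)
  + CH3 → C:1 H:3
Element totals:
  C: 7
  H: 14

C7H14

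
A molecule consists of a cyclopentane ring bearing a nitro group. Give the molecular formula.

Atom tally by fragment:
  cyclopentane ring core → C:5 H:10
  (− 1 ring H displaced by substituents)
  + NO2 → N:1 O:2
Element totals:
  C: 5
  H: 9
  N: 1
  O: 2

C5H9NO2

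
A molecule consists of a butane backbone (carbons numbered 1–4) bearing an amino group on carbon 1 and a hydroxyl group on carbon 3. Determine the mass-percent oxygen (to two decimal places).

17.95%

Atom tally by fragment:
  H2NCH2 → C:1 H:4 N:1
  CH2 → C:1 H:2
  CH(OH) → C:1 H:2 O:1
  CH3 → C:1 H:3
Element totals:
  C: 4
  H: 11
  N: 1
  O: 1
Molecular formula: C4H11NO.
Molar mass = 89.138 g/mol.
Mass from O: 1 × 15.999 = 15.999 g/mol.
%O = 15.999 / 89.138 × 100 = 17.95%.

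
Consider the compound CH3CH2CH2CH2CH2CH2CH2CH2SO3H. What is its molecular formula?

C8H18O3S

Element totals:
  C: 8
  H: 18
  O: 3
  S: 1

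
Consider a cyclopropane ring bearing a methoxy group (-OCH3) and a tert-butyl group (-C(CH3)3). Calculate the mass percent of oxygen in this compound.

Atom tally by fragment:
  cyclopropane ring core → C:3 H:6
  (− 2 ring H displaced by substituents)
  + OCH3 → C:1 H:3 O:1
  + C(CH3)3 → C:4 H:9
Element totals:
  C: 8
  H: 16
  O: 1
Molecular formula: C8H16O.
Molar mass = 128.215 g/mol.
Mass from O: 1 × 15.999 = 15.999 g/mol.
%O = 15.999 / 128.215 × 100 = 12.48%.

12.48%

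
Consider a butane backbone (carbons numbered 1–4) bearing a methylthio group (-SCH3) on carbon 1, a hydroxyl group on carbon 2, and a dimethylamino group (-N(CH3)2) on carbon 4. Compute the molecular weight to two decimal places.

163.28 g/mol

Atom tally by fragment:
  CH3SCH2 → C:2 H:5 S:1
  CH(OH) → C:1 H:2 O:1
  CH2 → C:1 H:2
  CH2N(CH3)2 → C:3 H:8 N:1
Element totals:
  C: 7
  H: 17
  N: 1
  O: 1
  S: 1
Molecular formula: C7H17NOS.
  M = 7(12.011) + 17(1.008) + 14.007 + 15.999 + 32.06
    = 84.077 + 17.136 + 14.007 + 15.999 + 32.060 = 163.279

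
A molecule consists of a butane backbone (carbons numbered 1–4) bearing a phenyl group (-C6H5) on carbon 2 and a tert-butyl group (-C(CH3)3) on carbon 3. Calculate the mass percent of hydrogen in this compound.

11.65%

Atom tally by fragment:
  CH3 → C:1 H:3
  CH(C6H5) → C:7 H:6
  CH(C(CH3)3) → C:5 H:10
  CH3 → C:1 H:3
Element totals:
  C: 14
  H: 22
Molecular formula: C14H22.
Molar mass = 190.330 g/mol.
Mass from H: 22 × 1.008 = 22.176 g/mol.
%H = 22.176 / 190.330 × 100 = 11.65%.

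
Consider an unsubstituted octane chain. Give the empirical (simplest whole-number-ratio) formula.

C4H9

Atom tally by fragment:
  CH3 → C:1 H:3
  CH2 → C:1 H:2
  CH2 → C:1 H:2
  CH2 → C:1 H:2
  CH2 → C:1 H:2
  CH2 → C:1 H:2
  CH2 → C:1 H:2
  CH3 → C:1 H:3
Element totals:
  C: 8
  H: 18
Molecular formula: C8H18.
gcd of subscripts = 2; dividing each by 2:
  C: 8/2 = 4
  H: 18/2 = 9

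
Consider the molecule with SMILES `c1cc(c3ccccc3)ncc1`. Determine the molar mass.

Atom tally by fragment:
  pyridine ring core → C:5 H:5 N:1
  (− 1 ring H displaced by substituents)
  + C6H5 → C:6 H:5
Element totals:
  C: 11
  H: 9
  N: 1
Molecular formula: C11H9N.
  M = 11(12.011) + 9(1.008) + 14.007
    = 132.121 + 9.072 + 14.007 = 155.200

155.20 g/mol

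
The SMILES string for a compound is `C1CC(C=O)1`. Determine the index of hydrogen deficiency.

2

Atom tally by fragment:
  cyclopropane ring core → C:3 H:6
  (− 1 ring H displaced by substituents)
  + CHO → C:1 H:1 O:1
Element totals:
  C: 4
  H: 6
  O: 1
Molecular formula: C4H6O.
DoU = (2C + 2 + N − H − X) / 2 = (2·4 + 2 + 0 − 6 − 0) / 2 = 2.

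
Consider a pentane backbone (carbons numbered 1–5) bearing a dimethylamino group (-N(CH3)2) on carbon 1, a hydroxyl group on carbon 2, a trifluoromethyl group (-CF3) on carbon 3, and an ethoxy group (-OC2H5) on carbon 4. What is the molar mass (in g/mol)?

243.27 g/mol

Atom tally by fragment:
  (CH3)2NCH2 → C:3 H:8 N:1
  CH(OH) → C:1 H:2 O:1
  CH(CF3) → C:2 H:1 F:3
  CH(OC2H5) → C:3 H:6 O:1
  CH3 → C:1 H:3
Element totals:
  C: 10
  H: 20
  F: 3
  N: 1
  O: 2
Molecular formula: C10H20F3NO2.
  M = 10(12.011) + 20(1.008) + 3(18.998) + 14.007 + 2(15.999)
    = 120.110 + 20.160 + 56.994 + 14.007 + 31.998 = 243.269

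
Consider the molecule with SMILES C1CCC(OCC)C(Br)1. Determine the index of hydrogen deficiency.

Atom tally by fragment:
  cyclopentane ring core → C:5 H:10
  (− 2 ring H displaced by substituents)
  + OC2H5 → C:2 H:5 O:1
  + Br → Br:1
Element totals:
  C: 7
  H: 13
  Br: 1
  O: 1
Molecular formula: C7H13BrO.
DoU = (2C + 2 + N − H − X) / 2 = (2·7 + 2 + 0 − 13 − 1) / 2 = 1.

1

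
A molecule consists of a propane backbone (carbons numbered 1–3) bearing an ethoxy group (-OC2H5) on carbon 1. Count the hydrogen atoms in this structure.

Atom tally by fragment:
  C2H5OCH2 → C:3 H:7 O:1
  CH2 → C:1 H:2
  CH3 → C:1 H:3
Element totals:
  C: 5
  H: 12
  O: 1

12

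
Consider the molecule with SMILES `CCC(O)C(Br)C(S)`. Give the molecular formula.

Atom tally by fragment:
  CH3 → C:1 H:3
  CH2 → C:1 H:2
  CH(OH) → C:1 H:2 O:1
  CH(Br) → C:1 H:1 Br:1
  CH2SH → C:1 H:3 S:1
Element totals:
  C: 5
  H: 11
  Br: 1
  O: 1
  S: 1

C5H11BrOS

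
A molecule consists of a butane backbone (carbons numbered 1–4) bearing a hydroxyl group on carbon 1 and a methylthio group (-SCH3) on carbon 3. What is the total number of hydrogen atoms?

Atom tally by fragment:
  HOCH2 → C:1 H:3 O:1
  CH2 → C:1 H:2
  CH(SCH3) → C:2 H:4 S:1
  CH3 → C:1 H:3
Element totals:
  C: 5
  H: 12
  O: 1
  S: 1

12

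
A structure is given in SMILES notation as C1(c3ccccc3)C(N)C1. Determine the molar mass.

133.19 g/mol

Atom tally by fragment:
  cyclopropane ring core → C:3 H:6
  (− 2 ring H displaced by substituents)
  + C6H5 → C:6 H:5
  + NH2 → N:1 H:2
Element totals:
  C: 9
  H: 11
  N: 1
Molecular formula: C9H11N.
  M = 9(12.011) + 11(1.008) + 14.007
    = 108.099 + 11.088 + 14.007 = 133.194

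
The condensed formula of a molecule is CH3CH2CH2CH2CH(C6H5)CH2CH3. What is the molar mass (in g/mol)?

176.30 g/mol

Atom tally by fragment:
  CH3 → C:1 H:3
  CH2 → C:1 H:2
  CH2 → C:1 H:2
  CH2 → C:1 H:2
  CH(C6H5) → C:7 H:6
  CH2 → C:1 H:2
  CH3 → C:1 H:3
Element totals:
  C: 13
  H: 20
Molecular formula: C13H20.
  M = 13(12.011) + 20(1.008)
    = 156.143 + 20.160 = 176.303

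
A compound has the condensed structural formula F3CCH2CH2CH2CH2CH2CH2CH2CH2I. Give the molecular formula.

C9H16F3I

Atom tally by fragment:
  F3CCH2 → C:2 H:2 F:3
  CH2 → C:1 H:2
  CH2 → C:1 H:2
  CH2 → C:1 H:2
  CH2 → C:1 H:2
  CH2 → C:1 H:2
  CH2 → C:1 H:2
  CH2I → C:1 H:2 I:1
Element totals:
  C: 9
  H: 16
  F: 3
  I: 1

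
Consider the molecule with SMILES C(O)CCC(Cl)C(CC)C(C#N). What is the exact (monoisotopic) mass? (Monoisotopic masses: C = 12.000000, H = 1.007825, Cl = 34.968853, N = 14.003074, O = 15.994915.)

189.0920

Atom tally by fragment:
  HOCH2 → C:1 H:3 O:1
  CH2 → C:1 H:2
  CH2 → C:1 H:2
  CH(Cl) → C:1 H:1 Cl:1
  CH(C2H5) → C:3 H:6
  CH2CN → C:2 H:2 N:1
Element totals:
  C: 9
  H: 16
  Cl: 1
  N: 1
  O: 1
Molecular formula: C9H16ClNO.
  M = 9(12.0) + 16(1.007825) + 34.968853 + 14.003074 + 15.994915
    = 108.000000 + 16.125200 + 34.968853 + 14.003074 + 15.994915 = 189.092042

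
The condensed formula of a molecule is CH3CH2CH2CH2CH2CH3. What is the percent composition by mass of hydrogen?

Atom tally by fragment:
  CH3 → C:1 H:3
  CH2 → C:1 H:2
  CH2 → C:1 H:2
  CH2 → C:1 H:2
  CH2 → C:1 H:2
  CH3 → C:1 H:3
Element totals:
  C: 6
  H: 14
Molecular formula: C6H14.
Molar mass = 86.178 g/mol.
Mass from H: 14 × 1.008 = 14.112 g/mol.
%H = 14.112 / 86.178 × 100 = 16.38%.

16.38%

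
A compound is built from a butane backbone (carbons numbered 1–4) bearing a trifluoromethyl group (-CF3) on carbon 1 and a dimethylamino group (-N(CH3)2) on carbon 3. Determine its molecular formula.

C7H14F3N

Atom tally by fragment:
  F3CCH2 → C:2 H:2 F:3
  CH2 → C:1 H:2
  CH(N(CH3)2) → C:3 H:7 N:1
  CH3 → C:1 H:3
Element totals:
  C: 7
  H: 14
  F: 3
  N: 1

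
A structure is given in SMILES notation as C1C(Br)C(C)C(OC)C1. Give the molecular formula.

Atom tally by fragment:
  cyclopentane ring core → C:5 H:10
  (− 3 ring H displaced by substituents)
  + Br → Br:1
  + CH3 → C:1 H:3
  + OCH3 → C:1 H:3 O:1
Element totals:
  C: 7
  H: 13
  Br: 1
  O: 1

C7H13BrO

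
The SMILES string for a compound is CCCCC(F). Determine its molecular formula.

Atom tally by fragment:
  CH3 → C:1 H:3
  CH2 → C:1 H:2
  CH2 → C:1 H:2
  CH2 → C:1 H:2
  CH2F → C:1 H:2 F:1
Element totals:
  C: 5
  H: 11
  F: 1

C5H11F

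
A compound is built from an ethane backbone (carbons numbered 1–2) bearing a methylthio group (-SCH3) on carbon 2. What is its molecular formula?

C3H8S

Atom tally by fragment:
  CH3 → C:1 H:3
  CH2SCH3 → C:2 H:5 S:1
Element totals:
  C: 3
  H: 8
  S: 1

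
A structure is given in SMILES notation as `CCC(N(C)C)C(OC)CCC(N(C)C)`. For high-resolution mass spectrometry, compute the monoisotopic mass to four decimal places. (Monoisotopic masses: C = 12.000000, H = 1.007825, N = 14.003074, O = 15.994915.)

216.2202

Atom tally by fragment:
  CH3 → C:1 H:3
  CH2 → C:1 H:2
  CH(N(CH3)2) → C:3 H:7 N:1
  CH(OCH3) → C:2 H:4 O:1
  CH2 → C:1 H:2
  CH2 → C:1 H:2
  CH2N(CH3)2 → C:3 H:8 N:1
Element totals:
  C: 12
  H: 28
  N: 2
  O: 1
Molecular formula: C12H28N2O.
  M = 12(12.0) + 28(1.007825) + 2(14.003074) + 15.994915
    = 144.000000 + 28.219100 + 28.006148 + 15.994915 = 216.220163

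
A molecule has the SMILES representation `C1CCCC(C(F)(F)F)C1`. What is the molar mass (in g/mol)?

152.16 g/mol

Atom tally by fragment:
  cyclohexane ring core → C:6 H:12
  (− 1 ring H displaced by substituents)
  + CF3 → C:1 F:3
Element totals:
  C: 7
  H: 11
  F: 3
Molecular formula: C7H11F3.
  M = 7(12.011) + 11(1.008) + 3(18.998)
    = 84.077 + 11.088 + 56.994 = 152.159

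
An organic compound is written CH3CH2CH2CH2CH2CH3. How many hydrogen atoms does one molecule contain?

14

Element totals:
  C: 6
  H: 14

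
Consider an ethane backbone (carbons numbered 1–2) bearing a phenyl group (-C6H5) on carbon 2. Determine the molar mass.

Atom tally by fragment:
  CH3 → C:1 H:3
  CH2C6H5 → C:7 H:7
Element totals:
  C: 8
  H: 10
Molecular formula: C8H10.
  M = 8(12.011) + 10(1.008)
    = 96.088 + 10.080 = 106.168

106.17 g/mol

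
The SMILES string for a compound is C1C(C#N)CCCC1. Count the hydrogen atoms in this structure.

Atom tally by fragment:
  cyclohexane ring core → C:6 H:12
  (− 1 ring H displaced by substituents)
  + CN → C:1 N:1
Element totals:
  C: 7
  H: 11
  N: 1

11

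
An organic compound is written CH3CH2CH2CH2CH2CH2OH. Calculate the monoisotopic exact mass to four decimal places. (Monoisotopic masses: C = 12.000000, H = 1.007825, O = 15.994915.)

Atom tally by fragment:
  CH3 → C:1 H:3
  CH2 → C:1 H:2
  CH2 → C:1 H:2
  CH2 → C:1 H:2
  CH2CH2OH → C:2 H:5 O:1
Element totals:
  C: 6
  H: 14
  O: 1
Molecular formula: C6H14O.
  M = 6(12.0) + 14(1.007825) + 15.994915
    = 72.000000 + 14.109550 + 15.994915 = 102.104465

102.1045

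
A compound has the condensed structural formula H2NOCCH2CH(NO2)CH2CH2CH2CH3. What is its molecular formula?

Atom tally by fragment:
  H2NOCCH2 → C:2 H:4 O:1 N:1
  CH(NO2) → C:1 H:1 N:1 O:2
  CH2 → C:1 H:2
  CH2 → C:1 H:2
  CH2 → C:1 H:2
  CH3 → C:1 H:3
Element totals:
  C: 7
  H: 14
  N: 2
  O: 3

C7H14N2O3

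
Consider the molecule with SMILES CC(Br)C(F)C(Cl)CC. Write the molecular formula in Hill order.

C6H11BrClF

Atom tally by fragment:
  CH3 → C:1 H:3
  CH(Br) → C:1 H:1 Br:1
  CH(F) → C:1 H:1 F:1
  CH(Cl) → C:1 H:1 Cl:1
  CH2 → C:1 H:2
  CH3 → C:1 H:3
Element totals:
  C: 6
  H: 11
  Br: 1
  Cl: 1
  F: 1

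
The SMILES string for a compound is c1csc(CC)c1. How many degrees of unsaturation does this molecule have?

3

Atom tally by fragment:
  thiophene ring core → C:4 H:4 S:1
  (− 1 ring H displaced by substituents)
  + C2H5 → C:2 H:5
Element totals:
  C: 6
  H: 8
  S: 1
Molecular formula: C6H8S.
DoU = (2C + 2 + N − H − X) / 2 = (2·6 + 2 + 0 − 8 − 0) / 2 = 3.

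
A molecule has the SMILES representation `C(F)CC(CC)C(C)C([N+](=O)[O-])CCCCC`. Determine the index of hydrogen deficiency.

Atom tally by fragment:
  FCH2 → C:1 H:2 F:1
  CH2 → C:1 H:2
  CH(C2H5) → C:3 H:6
  CH(CH3) → C:2 H:4
  CH(NO2) → C:1 H:1 N:1 O:2
  CH2 → C:1 H:2
  CH2 → C:1 H:2
  CH2 → C:1 H:2
  CH2 → C:1 H:2
  CH3 → C:1 H:3
Element totals:
  C: 13
  H: 26
  F: 1
  N: 1
  O: 2
Molecular formula: C13H26FNO2.
DoU = (2C + 2 + N − H − X) / 2 = (2·13 + 2 + 1 − 26 − 1) / 2 = 1.

1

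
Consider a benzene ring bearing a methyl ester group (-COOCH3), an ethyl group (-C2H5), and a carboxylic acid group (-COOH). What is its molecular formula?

Atom tally by fragment:
  benzene ring core → C:6 H:6
  (− 3 ring H displaced by substituents)
  + COOCH3 → C:2 H:3 O:2
  + C2H5 → C:2 H:5
  + COOH → C:1 H:1 O:2
Element totals:
  C: 11
  H: 12
  O: 4

C11H12O4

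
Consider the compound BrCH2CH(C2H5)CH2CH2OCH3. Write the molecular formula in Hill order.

Atom tally by fragment:
  BrCH2 → C:1 H:2 Br:1
  CH(C2H5) → C:3 H:6
  CH2 → C:1 H:2
  CH2OCH3 → C:2 H:5 O:1
Element totals:
  C: 7
  H: 15
  Br: 1
  O: 1

C7H15BrO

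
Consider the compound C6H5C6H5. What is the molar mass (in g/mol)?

154.21 g/mol

Atom tally by fragment:
  benzene ring core → C:6 H:6
  (− 1 ring H displaced by substituents)
  + C6H5 → C:6 H:5
Element totals:
  C: 12
  H: 10
Molecular formula: C12H10.
  M = 12(12.011) + 10(1.008)
    = 144.132 + 10.080 = 154.212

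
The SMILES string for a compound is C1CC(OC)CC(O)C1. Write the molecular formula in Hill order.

C7H14O2

Atom tally by fragment:
  cyclohexane ring core → C:6 H:12
  (− 2 ring H displaced by substituents)
  + OCH3 → C:1 H:3 O:1
  + OH → O:1 H:1
Element totals:
  C: 7
  H: 14
  O: 2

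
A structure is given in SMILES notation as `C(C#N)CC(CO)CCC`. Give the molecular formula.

Atom tally by fragment:
  NCCH2 → C:2 H:2 N:1
  CH2 → C:1 H:2
  CH(CH2OH) → C:2 H:4 O:1
  CH2 → C:1 H:2
  CH2 → C:1 H:2
  CH3 → C:1 H:3
Element totals:
  C: 8
  H: 15
  N: 1
  O: 1

C8H15NO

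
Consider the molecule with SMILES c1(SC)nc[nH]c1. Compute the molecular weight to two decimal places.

114.17 g/mol

Atom tally by fragment:
  imidazole ring core → C:3 H:4 N:2
  (− 1 ring H displaced by substituents)
  + SCH3 → C:1 H:3 S:1
Element totals:
  C: 4
  H: 6
  N: 2
  S: 1
Molecular formula: C4H6N2S.
  M = 4(12.011) + 6(1.008) + 2(14.007) + 32.06
    = 48.044 + 6.048 + 28.014 + 32.060 = 114.166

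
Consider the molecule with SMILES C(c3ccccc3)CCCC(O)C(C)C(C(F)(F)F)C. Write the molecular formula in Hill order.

C16H23F3O

Atom tally by fragment:
  C6H5CH2 → C:7 H:7
  CH2 → C:1 H:2
  CH2 → C:1 H:2
  CH2 → C:1 H:2
  CH(OH) → C:1 H:2 O:1
  CH(CH3) → C:2 H:4
  CH(CF3) → C:2 H:1 F:3
  CH3 → C:1 H:3
Element totals:
  C: 16
  H: 23
  F: 3
  O: 1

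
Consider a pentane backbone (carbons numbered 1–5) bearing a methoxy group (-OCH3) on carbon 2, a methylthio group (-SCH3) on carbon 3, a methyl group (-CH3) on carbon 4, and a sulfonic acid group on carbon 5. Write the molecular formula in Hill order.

Atom tally by fragment:
  CH3 → C:1 H:3
  CH(OCH3) → C:2 H:4 O:1
  CH(SCH3) → C:2 H:4 S:1
  CH(CH3) → C:2 H:4
  CH2SO3H → C:1 H:3 S:1 O:3
Element totals:
  C: 8
  H: 18
  O: 4
  S: 2

C8H18O4S2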